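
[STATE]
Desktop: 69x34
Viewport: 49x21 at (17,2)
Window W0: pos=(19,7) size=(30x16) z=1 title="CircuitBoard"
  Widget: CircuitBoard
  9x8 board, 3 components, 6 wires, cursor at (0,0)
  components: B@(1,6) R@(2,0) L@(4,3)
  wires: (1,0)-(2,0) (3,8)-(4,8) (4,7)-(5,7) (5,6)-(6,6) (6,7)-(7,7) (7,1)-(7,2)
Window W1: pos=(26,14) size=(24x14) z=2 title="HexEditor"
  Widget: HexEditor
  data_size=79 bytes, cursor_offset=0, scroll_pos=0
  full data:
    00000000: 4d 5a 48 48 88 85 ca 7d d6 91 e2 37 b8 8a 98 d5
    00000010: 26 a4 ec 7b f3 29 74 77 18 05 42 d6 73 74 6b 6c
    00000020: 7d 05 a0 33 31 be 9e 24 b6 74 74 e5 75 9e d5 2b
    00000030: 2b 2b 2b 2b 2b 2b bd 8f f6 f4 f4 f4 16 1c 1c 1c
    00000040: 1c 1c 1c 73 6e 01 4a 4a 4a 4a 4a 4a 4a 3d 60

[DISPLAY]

                                                 
                                                 
                                                 
                                                 
                                                 
  ┏━━━━━━━━━━━━━━━━━━━━━━━━━━━━┓                 
  ┃ CircuitBoard               ┃                 
  ┠────────────────────────────┨                 
  ┃   0 1 2 3 4 5 6 7 8        ┃                 
  ┃0  [.]                      ┃                 
  ┃                            ┃                 
  ┃1   ·                       ┃                 
  ┃    │ ┏━━━━━━━━━━━━━━━━━━━━━━┓                
  ┃2   R ┃ HexEditor            ┃                
  ┃      ┠──────────────────────┨                
  ┃3     ┃00000000  4D 5a 48 48 ┃                
  ┃      ┃00000010  26 a4 ec 7b ┃                
  ┃4     ┃00000020  7d 05 a0 33 ┃                
  ┃      ┃00000030  2b 2b 2b 2b ┃                
  ┃5     ┃00000040  1c 1c 1c 73 ┃                
  ┗━━━━━━┃                      ┃                


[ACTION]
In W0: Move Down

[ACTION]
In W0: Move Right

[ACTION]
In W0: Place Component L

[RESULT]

                                                 
                                                 
                                                 
                                                 
                                                 
  ┏━━━━━━━━━━━━━━━━━━━━━━━━━━━━┓                 
  ┃ CircuitBoard               ┃                 
  ┠────────────────────────────┨                 
  ┃   0 1 2 3 4 5 6 7 8        ┃                 
  ┃0                           ┃                 
  ┃                            ┃                 
  ┃1   ·  [L]                  ┃                 
  ┃    │ ┏━━━━━━━━━━━━━━━━━━━━━━┓                
  ┃2   R ┃ HexEditor            ┃                
  ┃      ┠──────────────────────┨                
  ┃3     ┃00000000  4D 5a 48 48 ┃                
  ┃      ┃00000010  26 a4 ec 7b ┃                
  ┃4     ┃00000020  7d 05 a0 33 ┃                
  ┃      ┃00000030  2b 2b 2b 2b ┃                
  ┃5     ┃00000040  1c 1c 1c 73 ┃                
  ┗━━━━━━┃                      ┃                


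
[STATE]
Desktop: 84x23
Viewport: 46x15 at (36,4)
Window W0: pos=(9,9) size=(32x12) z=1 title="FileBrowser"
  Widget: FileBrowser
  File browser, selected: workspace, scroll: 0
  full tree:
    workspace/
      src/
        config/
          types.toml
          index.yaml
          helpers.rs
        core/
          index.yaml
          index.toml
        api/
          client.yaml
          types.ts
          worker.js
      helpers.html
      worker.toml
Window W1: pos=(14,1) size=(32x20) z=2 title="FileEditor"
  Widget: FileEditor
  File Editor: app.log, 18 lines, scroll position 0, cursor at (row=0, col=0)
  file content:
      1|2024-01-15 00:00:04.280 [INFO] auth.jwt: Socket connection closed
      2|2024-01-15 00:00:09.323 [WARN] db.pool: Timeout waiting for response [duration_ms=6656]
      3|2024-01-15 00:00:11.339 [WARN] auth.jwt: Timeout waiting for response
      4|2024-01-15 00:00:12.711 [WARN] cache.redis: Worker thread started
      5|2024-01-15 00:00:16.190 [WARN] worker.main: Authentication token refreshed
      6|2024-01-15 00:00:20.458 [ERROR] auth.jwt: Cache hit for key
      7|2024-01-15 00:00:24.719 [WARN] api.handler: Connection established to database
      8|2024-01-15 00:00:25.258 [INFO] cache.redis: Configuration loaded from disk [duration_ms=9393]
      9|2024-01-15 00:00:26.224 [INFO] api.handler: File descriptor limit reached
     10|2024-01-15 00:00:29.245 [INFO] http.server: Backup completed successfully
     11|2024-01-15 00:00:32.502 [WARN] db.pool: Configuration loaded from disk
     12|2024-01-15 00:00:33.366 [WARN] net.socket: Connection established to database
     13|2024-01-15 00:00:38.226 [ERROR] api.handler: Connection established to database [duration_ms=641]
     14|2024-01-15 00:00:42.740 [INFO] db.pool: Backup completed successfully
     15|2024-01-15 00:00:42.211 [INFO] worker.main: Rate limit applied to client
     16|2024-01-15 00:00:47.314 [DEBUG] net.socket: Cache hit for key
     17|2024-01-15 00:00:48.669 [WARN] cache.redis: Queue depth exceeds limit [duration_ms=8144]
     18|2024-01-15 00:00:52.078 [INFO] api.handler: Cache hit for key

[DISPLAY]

80 [INFO▲┃                                    
23 [WARN█┃                                    
39 [WARN░┃                                    
11 [WARN░┃                                    
90 [WARN░┃                                    
58 [ERRO░┃                                    
19 [WARN░┃                                    
58 [INFO░┃                                    
24 [INFO░┃                                    
45 [INFO░┃                                    
02 [WARN░┃                                    
66 [WARN░┃                                    
26 [ERRO░┃                                    
40 [INFO░┃                                    
11 [INFO░┃                                    


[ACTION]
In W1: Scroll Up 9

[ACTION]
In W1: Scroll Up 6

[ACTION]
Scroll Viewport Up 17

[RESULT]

                                              
━━━━━━━━━┓                                    
         ┃                                    
─────────┨                                    
80 [INFO▲┃                                    
23 [WARN█┃                                    
39 [WARN░┃                                    
11 [WARN░┃                                    
90 [WARN░┃                                    
58 [ERRO░┃                                    
19 [WARN░┃                                    
58 [INFO░┃                                    
24 [INFO░┃                                    
45 [INFO░┃                                    
02 [WARN░┃                                    


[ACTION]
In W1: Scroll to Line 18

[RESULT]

                                              
━━━━━━━━━┓                                    
         ┃                                    
─────────┨                                    
39 [WARN▲┃                                    
11 [WARN░┃                                    
90 [WARN░┃                                    
58 [ERRO░┃                                    
19 [WARN░┃                                    
58 [INFO░┃                                    
24 [INFO░┃                                    
45 [INFO░┃                                    
02 [WARN░┃                                    
66 [WARN░┃                                    
26 [ERRO░┃                                    


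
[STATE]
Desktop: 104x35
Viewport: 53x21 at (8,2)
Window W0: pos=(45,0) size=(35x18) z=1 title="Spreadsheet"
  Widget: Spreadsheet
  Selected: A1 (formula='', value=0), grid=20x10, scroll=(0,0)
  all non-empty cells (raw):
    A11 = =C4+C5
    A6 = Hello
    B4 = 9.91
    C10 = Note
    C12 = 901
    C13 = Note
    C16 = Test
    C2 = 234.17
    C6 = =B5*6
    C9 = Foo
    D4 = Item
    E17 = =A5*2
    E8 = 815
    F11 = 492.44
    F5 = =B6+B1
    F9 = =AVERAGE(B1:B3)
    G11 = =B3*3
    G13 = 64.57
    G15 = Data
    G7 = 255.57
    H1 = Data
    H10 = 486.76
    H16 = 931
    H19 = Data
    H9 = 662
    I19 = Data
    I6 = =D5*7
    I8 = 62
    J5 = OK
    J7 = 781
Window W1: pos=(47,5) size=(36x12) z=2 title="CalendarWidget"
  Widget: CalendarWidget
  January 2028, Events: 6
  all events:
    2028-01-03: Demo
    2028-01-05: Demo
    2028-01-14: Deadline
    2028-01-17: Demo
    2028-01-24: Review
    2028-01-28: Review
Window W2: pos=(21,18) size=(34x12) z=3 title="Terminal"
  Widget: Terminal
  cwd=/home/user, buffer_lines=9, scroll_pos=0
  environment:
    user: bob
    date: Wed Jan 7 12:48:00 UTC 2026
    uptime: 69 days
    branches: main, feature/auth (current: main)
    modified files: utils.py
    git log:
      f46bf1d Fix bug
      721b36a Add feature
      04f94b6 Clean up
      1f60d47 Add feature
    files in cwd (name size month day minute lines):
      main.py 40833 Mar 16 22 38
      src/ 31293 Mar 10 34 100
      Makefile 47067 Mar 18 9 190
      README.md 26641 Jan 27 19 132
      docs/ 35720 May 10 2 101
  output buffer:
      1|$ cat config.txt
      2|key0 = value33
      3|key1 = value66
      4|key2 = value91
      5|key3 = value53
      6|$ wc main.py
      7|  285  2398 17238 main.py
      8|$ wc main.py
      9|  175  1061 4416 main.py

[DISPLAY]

                                     ┠───────────────
                                     ┃A1:            
                                     ┃       A       
                                     ┃-┏━━━━━━━━━━━━━
                                     ┃ ┃ CalendarWidg
                                     ┃ ┠─────────────
                                     ┃ ┃           Ja
                                     ┃ ┃Mo Tu We Th F
                                     ┃ ┃             
                                     ┃ ┃ 3*  4  5*  6
                                     ┃ ┃10 11 12 13 1
                                     ┃ ┃17* 18 19 20 
                                     ┃ ┃24* 25 26 27 
                                     ┃ ┃31           
                                     ┃ ┗━━━━━━━━━━━━━
                                     ┗━━━━━━━━━━━━━━━
             ┏━━━━━━━━━━━━━━━━━━━━━━━━━━━━━━━━┓      
             ┃ Terminal                       ┃      
             ┠────────────────────────────────┨      
             ┃$ cat config.txt                ┃      
             ┃key0 = value33                  ┃      


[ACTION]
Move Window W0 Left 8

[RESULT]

                             ┠───────────────────────
                             ┃A1:                    
                             ┃       A       B       
                             ┃---------┏━━━━━━━━━━━━━
                             ┃  1      ┃ CalendarWidg
                             ┃  2      ┠─────────────
                             ┃  3      ┃           Ja
                             ┃  4      ┃Mo Tu We Th F
                             ┃  5      ┃             
                             ┃  6 Hello┃ 3*  4  5*  6
                             ┃  7      ┃10 11 12 13 1
                             ┃  8      ┃17* 18 19 20 
                             ┃  9      ┃24* 25 26 27 
                             ┃ 10      ┃31           
                             ┃ 11      ┗━━━━━━━━━━━━━
                             ┗━━━━━━━━━━━━━━━━━━━━━━━
             ┏━━━━━━━━━━━━━━━━━━━━━━━━━━━━━━━━┓      
             ┃ Terminal                       ┃      
             ┠────────────────────────────────┨      
             ┃$ cat config.txt                ┃      
             ┃key0 = value33                  ┃      


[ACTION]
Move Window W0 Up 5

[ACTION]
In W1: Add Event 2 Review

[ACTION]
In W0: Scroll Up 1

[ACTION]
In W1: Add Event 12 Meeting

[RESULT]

                             ┠───────────────────────
                             ┃A1:                    
                             ┃       A       B       
                             ┃---------┏━━━━━━━━━━━━━
                             ┃  1      ┃ CalendarWidg
                             ┃  2      ┠─────────────
                             ┃  3      ┃           Ja
                             ┃  4      ┃Mo Tu We Th F
                             ┃  5      ┃             
                             ┃  6 Hello┃ 3*  4  5*  6
                             ┃  7      ┃10 11 12* 13 
                             ┃  8      ┃17* 18 19 20 
                             ┃  9      ┃24* 25 26 27 
                             ┃ 10      ┃31           
                             ┃ 11      ┗━━━━━━━━━━━━━
                             ┗━━━━━━━━━━━━━━━━━━━━━━━
             ┏━━━━━━━━━━━━━━━━━━━━━━━━━━━━━━━━┓      
             ┃ Terminal                       ┃      
             ┠────────────────────────────────┨      
             ┃$ cat config.txt                ┃      
             ┃key0 = value33                  ┃      


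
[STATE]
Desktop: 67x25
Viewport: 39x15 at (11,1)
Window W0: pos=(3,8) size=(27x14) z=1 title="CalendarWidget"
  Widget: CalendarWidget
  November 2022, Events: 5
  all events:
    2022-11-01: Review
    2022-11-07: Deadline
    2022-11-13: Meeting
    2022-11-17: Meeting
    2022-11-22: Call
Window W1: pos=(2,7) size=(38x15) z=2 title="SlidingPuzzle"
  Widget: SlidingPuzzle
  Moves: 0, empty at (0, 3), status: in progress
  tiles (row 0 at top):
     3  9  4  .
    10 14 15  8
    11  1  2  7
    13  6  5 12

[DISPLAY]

                                       
                                       
                                       
                                       
                                       
                                       
━━━━━━━━━━━━━━━━━━━━━━━━━━━━┓          
Puzzle                      ┃          
────────────────────────────┨          
──┬────┬────┐               ┃          
9 │  4 │    │               ┃          
──┼────┼────┤               ┃          
4 │ 15 │  8 │               ┃          
──┼────┼────┤               ┃          
1 │  2 │  7 │               ┃          


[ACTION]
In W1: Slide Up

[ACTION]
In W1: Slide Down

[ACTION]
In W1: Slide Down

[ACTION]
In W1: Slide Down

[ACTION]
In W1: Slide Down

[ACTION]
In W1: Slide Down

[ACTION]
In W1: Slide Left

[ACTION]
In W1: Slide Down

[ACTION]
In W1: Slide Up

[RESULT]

                                       
                                       
                                       
                                       
                                       
                                       
━━━━━━━━━━━━━━━━━━━━━━━━━━━━┓          
Puzzle                      ┃          
────────────────────────────┨          
──┬────┬────┐               ┃          
9 │  4 │  8 │               ┃          
──┼────┼────┤               ┃          
4 │ 15 │    │               ┃          
──┼────┼────┤               ┃          
1 │  2 │  7 │               ┃          


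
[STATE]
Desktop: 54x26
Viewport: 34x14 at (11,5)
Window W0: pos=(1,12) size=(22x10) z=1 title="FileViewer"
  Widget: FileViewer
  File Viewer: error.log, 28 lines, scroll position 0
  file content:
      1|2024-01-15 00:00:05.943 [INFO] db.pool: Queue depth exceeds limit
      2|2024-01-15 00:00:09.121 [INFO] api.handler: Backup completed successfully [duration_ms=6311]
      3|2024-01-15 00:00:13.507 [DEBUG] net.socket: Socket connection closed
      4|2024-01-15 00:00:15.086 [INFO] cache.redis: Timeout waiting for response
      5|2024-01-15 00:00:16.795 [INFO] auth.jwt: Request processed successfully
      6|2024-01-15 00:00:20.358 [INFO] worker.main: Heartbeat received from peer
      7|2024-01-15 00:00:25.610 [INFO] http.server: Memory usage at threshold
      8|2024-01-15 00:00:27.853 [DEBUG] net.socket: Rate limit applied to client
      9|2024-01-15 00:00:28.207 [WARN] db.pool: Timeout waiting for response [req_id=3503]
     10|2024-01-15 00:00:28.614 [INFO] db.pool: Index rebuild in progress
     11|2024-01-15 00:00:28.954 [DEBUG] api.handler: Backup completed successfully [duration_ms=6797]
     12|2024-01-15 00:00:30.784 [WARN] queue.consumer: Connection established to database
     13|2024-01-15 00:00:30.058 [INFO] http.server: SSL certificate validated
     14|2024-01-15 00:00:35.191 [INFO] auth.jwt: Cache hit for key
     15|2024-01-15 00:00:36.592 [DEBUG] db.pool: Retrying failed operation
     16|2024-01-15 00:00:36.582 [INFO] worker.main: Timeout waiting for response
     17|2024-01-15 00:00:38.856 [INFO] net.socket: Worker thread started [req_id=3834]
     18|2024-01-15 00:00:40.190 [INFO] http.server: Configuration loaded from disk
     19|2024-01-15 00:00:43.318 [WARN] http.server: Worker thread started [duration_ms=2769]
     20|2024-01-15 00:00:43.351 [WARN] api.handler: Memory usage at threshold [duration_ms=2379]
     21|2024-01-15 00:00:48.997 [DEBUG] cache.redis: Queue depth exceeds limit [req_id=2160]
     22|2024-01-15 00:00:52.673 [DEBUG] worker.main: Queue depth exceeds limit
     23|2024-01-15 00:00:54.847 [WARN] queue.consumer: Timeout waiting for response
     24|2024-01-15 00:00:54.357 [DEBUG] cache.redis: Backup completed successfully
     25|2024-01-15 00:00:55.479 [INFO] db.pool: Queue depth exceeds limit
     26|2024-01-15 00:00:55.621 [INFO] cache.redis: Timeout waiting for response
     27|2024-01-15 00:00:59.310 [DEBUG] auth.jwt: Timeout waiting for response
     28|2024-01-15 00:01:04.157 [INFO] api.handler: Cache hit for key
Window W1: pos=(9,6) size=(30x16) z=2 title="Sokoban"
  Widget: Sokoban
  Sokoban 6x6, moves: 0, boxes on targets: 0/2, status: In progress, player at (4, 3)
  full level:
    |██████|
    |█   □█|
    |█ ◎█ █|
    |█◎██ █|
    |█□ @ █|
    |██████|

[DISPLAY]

                                  
━━━━━━━━━━━━━━━━━━━━━━━━━━━┓      
Sokoban                    ┃      
───────────────────────────┨      
█████                      ┃      
   □█                      ┃      
 ◎█ █                      ┃      
◎██ █                      ┃      
□ @ █                      ┃      
█████                      ┃      
oves: 0  0/2               ┃      
                           ┃      
                           ┃      
                           ┃      


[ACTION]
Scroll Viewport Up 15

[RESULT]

                                  
                                  
                                  
                                  
                                  
                                  
━━━━━━━━━━━━━━━━━━━━━━━━━━━┓      
Sokoban                    ┃      
───────────────────────────┨      
█████                      ┃      
   □█                      ┃      
 ◎█ █                      ┃      
◎██ █                      ┃      
□ @ █                      ┃      


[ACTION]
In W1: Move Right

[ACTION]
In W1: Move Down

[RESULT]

                                  
                                  
                                  
                                  
                                  
                                  
━━━━━━━━━━━━━━━━━━━━━━━━━━━┓      
Sokoban                    ┃      
───────────────────────────┨      
█████                      ┃      
   □█                      ┃      
 ◎█ █                      ┃      
◎██ █                      ┃      
□  @█                      ┃      


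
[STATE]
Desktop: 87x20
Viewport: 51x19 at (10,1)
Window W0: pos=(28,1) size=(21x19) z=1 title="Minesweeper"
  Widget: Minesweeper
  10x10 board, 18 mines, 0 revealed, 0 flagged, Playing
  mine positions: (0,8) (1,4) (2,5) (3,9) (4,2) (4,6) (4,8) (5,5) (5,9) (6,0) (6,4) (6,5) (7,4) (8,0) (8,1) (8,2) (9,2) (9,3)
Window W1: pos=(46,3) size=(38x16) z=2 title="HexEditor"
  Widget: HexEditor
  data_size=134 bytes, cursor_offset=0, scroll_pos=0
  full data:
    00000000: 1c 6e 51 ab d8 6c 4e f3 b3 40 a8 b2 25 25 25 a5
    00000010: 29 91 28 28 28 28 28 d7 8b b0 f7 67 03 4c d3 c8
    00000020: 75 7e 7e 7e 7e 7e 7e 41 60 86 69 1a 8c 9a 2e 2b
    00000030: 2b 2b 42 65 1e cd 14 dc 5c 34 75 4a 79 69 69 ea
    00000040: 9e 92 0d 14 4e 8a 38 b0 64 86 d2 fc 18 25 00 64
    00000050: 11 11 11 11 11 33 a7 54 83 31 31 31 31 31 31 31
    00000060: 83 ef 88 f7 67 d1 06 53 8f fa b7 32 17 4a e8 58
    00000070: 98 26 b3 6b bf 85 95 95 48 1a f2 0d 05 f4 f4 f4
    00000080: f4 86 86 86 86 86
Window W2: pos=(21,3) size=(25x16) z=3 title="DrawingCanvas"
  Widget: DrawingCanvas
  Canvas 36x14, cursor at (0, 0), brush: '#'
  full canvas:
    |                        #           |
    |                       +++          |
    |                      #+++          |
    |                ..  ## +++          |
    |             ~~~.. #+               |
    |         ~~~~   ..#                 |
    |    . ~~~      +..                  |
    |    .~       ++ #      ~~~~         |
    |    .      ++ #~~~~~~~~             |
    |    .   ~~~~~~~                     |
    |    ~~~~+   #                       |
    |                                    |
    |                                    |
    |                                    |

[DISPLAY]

                  ┏━━━━━━━━━━━━━━━━━━━┓            
                  ┃ Minesweeper       ┃            
           ┏━━━━━━━━━━━━━━━━━━━━━━━┓┏━━━━━━━━━━━━━━
           ┃ DrawingCanvas         ┃┃ HexEditor    
           ┠───────────────────────┨┠──────────────
           ┃+                      ┃┃00000000  1C 6
           ┃                       ┃┃00000010  29 9
           ┃                      #┃┃00000020  75 7
           ┃                ..  ## ┃┃00000030  2b 2
           ┃             ~~~.. #+  ┃┃00000040  9e 9
           ┃         ~~~~   ..#    ┃┃00000050  11 1
           ┃    . ~~~      +..     ┃┃00000060  83 e
           ┃    .~       ++ #      ┃┃00000070  98 2
           ┃    .      ++ #~~~~~~~~┃┃00000080  f4 8
           ┃    .   ~~~~~~~        ┃┃              
           ┃    ~~~~+   #          ┃┃              
           ┃                       ┃┃              
           ┗━━━━━━━━━━━━━━━━━━━━━━━┛┗━━━━━━━━━━━━━━
                  ┗━━━━━━━━━━━━━━━━━━━┛            


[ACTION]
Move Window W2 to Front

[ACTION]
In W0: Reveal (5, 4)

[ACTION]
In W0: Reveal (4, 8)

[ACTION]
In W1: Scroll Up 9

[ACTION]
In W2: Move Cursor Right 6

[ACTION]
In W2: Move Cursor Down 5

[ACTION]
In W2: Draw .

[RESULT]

                  ┏━━━━━━━━━━━━━━━━━━━┓            
                  ┃ Minesweeper       ┃            
           ┏━━━━━━━━━━━━━━━━━━━━━━━┓┏━━━━━━━━━━━━━━
           ┃ DrawingCanvas         ┃┃ HexEditor    
           ┠───────────────────────┨┠──────────────
           ┃                       ┃┃00000000  1C 6
           ┃                       ┃┃00000010  29 9
           ┃                      #┃┃00000020  75 7
           ┃                ..  ## ┃┃00000030  2b 2
           ┃             ~~~.. #+  ┃┃00000040  9e 9
           ┃      .  ~~~~   ..#    ┃┃00000050  11 1
           ┃    . ~~~      +..     ┃┃00000060  83 e
           ┃    .~       ++ #      ┃┃00000070  98 2
           ┃    .      ++ #~~~~~~~~┃┃00000080  f4 8
           ┃    .   ~~~~~~~        ┃┃              
           ┃    ~~~~+   #          ┃┃              
           ┃                       ┃┃              
           ┗━━━━━━━━━━━━━━━━━━━━━━━┛┗━━━━━━━━━━━━━━
                  ┗━━━━━━━━━━━━━━━━━━━┛            


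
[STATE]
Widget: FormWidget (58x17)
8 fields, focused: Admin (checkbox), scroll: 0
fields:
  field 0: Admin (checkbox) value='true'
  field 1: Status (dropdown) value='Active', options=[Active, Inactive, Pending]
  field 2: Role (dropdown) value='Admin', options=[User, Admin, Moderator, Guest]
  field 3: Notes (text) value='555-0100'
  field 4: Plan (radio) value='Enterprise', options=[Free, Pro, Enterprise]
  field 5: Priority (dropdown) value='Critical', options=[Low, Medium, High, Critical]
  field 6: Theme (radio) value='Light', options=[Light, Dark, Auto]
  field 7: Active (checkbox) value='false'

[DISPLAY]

> Admin:      [x]                                         
  Status:     [Active                                   ▼]
  Role:       [Admin                                    ▼]
  Notes:      [555-0100                                  ]
  Plan:       ( ) Free  ( ) Pro  (●) Enterprise           
  Priority:   [Critical                                 ▼]
  Theme:      (●) Light  ( ) Dark  ( ) Auto               
  Active:     [ ]                                         
                                                          
                                                          
                                                          
                                                          
                                                          
                                                          
                                                          
                                                          
                                                          


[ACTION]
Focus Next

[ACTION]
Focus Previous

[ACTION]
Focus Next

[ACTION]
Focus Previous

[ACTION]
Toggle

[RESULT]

> Admin:      [ ]                                         
  Status:     [Active                                   ▼]
  Role:       [Admin                                    ▼]
  Notes:      [555-0100                                  ]
  Plan:       ( ) Free  ( ) Pro  (●) Enterprise           
  Priority:   [Critical                                 ▼]
  Theme:      (●) Light  ( ) Dark  ( ) Auto               
  Active:     [ ]                                         
                                                          
                                                          
                                                          
                                                          
                                                          
                                                          
                                                          
                                                          
                                                          


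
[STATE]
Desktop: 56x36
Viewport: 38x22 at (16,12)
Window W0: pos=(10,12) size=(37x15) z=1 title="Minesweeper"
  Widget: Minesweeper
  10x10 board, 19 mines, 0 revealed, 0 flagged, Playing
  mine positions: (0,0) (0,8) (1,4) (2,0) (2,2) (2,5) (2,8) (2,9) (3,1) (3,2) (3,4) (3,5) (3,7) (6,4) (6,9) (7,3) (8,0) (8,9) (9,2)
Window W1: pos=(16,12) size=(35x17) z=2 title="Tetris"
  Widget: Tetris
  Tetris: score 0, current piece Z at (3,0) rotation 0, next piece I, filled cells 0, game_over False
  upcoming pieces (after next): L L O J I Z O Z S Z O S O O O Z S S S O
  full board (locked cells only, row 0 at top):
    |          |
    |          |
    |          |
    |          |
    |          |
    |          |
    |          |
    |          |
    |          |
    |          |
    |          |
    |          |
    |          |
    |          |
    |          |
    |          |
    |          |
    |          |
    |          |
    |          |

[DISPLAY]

┏━━━━━━━━━━━━━━━━━━━━━━━━━━━━━━━━━┓   
┃ Tetris                          ┃   
┠─────────────────────────────────┨   
┃          │Next:                 ┃   
┃          │████                  ┃   
┃          │                      ┃   
┃          │                      ┃   
┃          │                      ┃   
┃          │                      ┃   
┃          │Score:                ┃   
┃          │0                     ┃   
┃          │                      ┃   
┃          │                      ┃   
┃          │                      ┃   
┃          │                      ┃   
┃          │                      ┃   
┗━━━━━━━━━━━━━━━━━━━━━━━━━━━━━━━━━┛   
                                      
                                      
                                      
                                      
                                      


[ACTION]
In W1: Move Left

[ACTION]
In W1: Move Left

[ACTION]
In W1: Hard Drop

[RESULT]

┏━━━━━━━━━━━━━━━━━━━━━━━━━━━━━━━━━┓   
┃ Tetris                          ┃   
┠─────────────────────────────────┨   
┃          │Next:                 ┃   
┃          │  ▒                   ┃   
┃          │▒▒▒                   ┃   
┃          │                      ┃   
┃          │                      ┃   
┃          │                      ┃   
┃          │Score:                ┃   
┃          │0                     ┃   
┃          │                      ┃   
┃          │                      ┃   
┃          │                      ┃   
┃ ▓▓       │                      ┃   
┃  ▓▓      │                      ┃   
┗━━━━━━━━━━━━━━━━━━━━━━━━━━━━━━━━━┛   
                                      
                                      
                                      
                                      
                                      


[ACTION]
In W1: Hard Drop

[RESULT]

┏━━━━━━━━━━━━━━━━━━━━━━━━━━━━━━━━━┓   
┃ Tetris                          ┃   
┠─────────────────────────────────┨   
┃          │Next:                 ┃   
┃          │  ▒                   ┃   
┃          │▒▒▒                   ┃   
┃          │                      ┃   
┃          │                      ┃   
┃          │                      ┃   
┃          │Score:                ┃   
┃          │0                     ┃   
┃          │                      ┃   
┃          │                      ┃   
┃          │                      ┃   
┃ ▓▓████   │                      ┃   
┃  ▓▓      │                      ┃   
┗━━━━━━━━━━━━━━━━━━━━━━━━━━━━━━━━━┛   
                                      
                                      
                                      
                                      
                                      


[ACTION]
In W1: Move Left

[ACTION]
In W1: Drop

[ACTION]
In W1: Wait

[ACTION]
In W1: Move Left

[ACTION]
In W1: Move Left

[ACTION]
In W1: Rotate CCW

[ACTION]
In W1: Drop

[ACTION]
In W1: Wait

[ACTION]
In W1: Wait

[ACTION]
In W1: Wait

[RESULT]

┏━━━━━━━━━━━━━━━━━━━━━━━━━━━━━━━━━┓   
┃ Tetris                          ┃   
┠─────────────────────────────────┨   
┃ ▒        │Next:                 ┃   
┃ ▒        │  ▒                   ┃   
┃          │▒▒▒                   ┃   
┃          │                      ┃   
┃          │                      ┃   
┃          │                      ┃   
┃          │Score:                ┃   
┃          │0                     ┃   
┃          │                      ┃   
┃          │                      ┃   
┃          │                      ┃   
┃ ▓▓████   │                      ┃   
┃  ▓▓      │                      ┃   
┗━━━━━━━━━━━━━━━━━━━━━━━━━━━━━━━━━┛   
                                      
                                      
                                      
                                      
                                      


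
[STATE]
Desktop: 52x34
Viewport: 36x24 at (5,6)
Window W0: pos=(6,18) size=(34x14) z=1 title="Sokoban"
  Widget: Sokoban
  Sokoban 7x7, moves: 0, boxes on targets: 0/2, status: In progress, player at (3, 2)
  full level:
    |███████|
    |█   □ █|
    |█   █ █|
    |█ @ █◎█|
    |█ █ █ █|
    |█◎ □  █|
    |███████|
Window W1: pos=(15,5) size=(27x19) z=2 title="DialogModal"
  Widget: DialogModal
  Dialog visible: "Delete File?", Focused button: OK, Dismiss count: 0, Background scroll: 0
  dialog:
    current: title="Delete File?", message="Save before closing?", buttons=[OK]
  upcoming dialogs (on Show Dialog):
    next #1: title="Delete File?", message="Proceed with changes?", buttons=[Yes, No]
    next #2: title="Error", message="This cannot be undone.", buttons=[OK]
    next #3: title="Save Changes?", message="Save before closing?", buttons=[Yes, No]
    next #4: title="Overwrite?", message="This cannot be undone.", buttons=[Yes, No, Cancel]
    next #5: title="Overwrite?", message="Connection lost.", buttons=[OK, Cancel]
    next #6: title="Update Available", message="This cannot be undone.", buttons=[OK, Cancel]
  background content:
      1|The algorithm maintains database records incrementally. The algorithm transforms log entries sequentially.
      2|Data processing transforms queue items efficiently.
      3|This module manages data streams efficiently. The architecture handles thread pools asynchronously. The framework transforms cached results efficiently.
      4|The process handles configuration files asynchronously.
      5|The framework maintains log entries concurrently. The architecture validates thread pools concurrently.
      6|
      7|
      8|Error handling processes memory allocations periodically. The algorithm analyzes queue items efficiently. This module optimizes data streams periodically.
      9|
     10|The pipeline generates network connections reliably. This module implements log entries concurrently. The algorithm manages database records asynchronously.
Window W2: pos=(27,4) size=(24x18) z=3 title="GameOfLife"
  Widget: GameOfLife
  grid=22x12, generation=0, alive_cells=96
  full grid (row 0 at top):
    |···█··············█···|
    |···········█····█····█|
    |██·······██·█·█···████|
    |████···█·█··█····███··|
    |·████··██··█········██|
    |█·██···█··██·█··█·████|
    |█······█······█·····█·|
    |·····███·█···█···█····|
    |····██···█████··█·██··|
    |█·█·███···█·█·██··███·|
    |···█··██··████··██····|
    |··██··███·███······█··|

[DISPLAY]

          ┃ DialogModa┠─────────────
          ┠───────────┃Gen: 0       
          ┃The algorit┃···█·········
          ┃Data proces┃···········█·
          ┃This module┃██·······██·█
          ┃The process┃████···█·█··█
          ┃The framewo┃·████··██··█·
          ┃  ┌────────┃█·██···█··██·
          ┃  │    Dele┃█······█·····
          ┃Er│Save bef┃·····███·█···
          ┃  │        ┃····██···████
          ┃Th└────────┃█·█·███···█·█
 ┏━━━━━━━━┃           ┃···█··██··███
 ┃ Sokoban┃           ┃··██··███·███
 ┠────────┃           ┃             
 ┃███████ ┃           ┗━━━━━━━━━━━━━
 ┃█   □ █ ┃                         
 ┃█   █ █ ┗━━━━━━━━━━━━━━━━━━━━━━━━━
 ┃█ @ █◎█                         ┃ 
 ┃█ █ █ █                         ┃ 
 ┃█◎ □  █                         ┃ 
 ┃███████                         ┃ 
 ┃Moves: 0  0/2                   ┃ 
 ┃                                ┃ 


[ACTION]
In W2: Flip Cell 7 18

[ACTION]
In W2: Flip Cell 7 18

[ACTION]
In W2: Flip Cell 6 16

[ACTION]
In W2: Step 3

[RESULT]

          ┃ DialogModa┠─────────────
          ┠───────────┃Gen: 3       
          ┃The algorit┃···········█·
          ┃Data proces┃···········██
          ┃This module┃······██···█·
          ┃The process┃····█████···█
          ┃The framewo┃····███·█····
          ┃  ┌────────┃···██····██··
          ┃  │    Dele┃·········█···
          ┃Er│Save bef┃···█████·█···
          ┃  │        ┃······██·█···
          ┃Th└────────┃·······█·██··
 ┏━━━━━━━━┃           ┃·············
 ┃ Sokoban┃           ┃·······███···
 ┠────────┃           ┃             
 ┃███████ ┃           ┗━━━━━━━━━━━━━
 ┃█   □ █ ┃                         
 ┃█   █ █ ┗━━━━━━━━━━━━━━━━━━━━━━━━━
 ┃█ @ █◎█                         ┃ 
 ┃█ █ █ █                         ┃ 
 ┃█◎ □  █                         ┃ 
 ┃███████                         ┃ 
 ┃Moves: 0  0/2                   ┃ 
 ┃                                ┃ 


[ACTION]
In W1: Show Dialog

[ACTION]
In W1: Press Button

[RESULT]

          ┃ DialogModa┠─────────────
          ┠───────────┃Gen: 3       
          ┃The algorit┃···········█·
          ┃Data proces┃···········██
          ┃This module┃······██···█·
          ┃The process┃····█████···█
          ┃The framewo┃····███·█····
          ┃           ┃···██····██··
          ┃           ┃·········█···
          ┃Error handl┃···█████·█···
          ┃           ┃······██·█···
          ┃The pipelin┃·······█·██··
 ┏━━━━━━━━┃           ┃·············
 ┃ Sokoban┃           ┃·······███···
 ┠────────┃           ┃             
 ┃███████ ┃           ┗━━━━━━━━━━━━━
 ┃█   □ █ ┃                         
 ┃█   █ █ ┗━━━━━━━━━━━━━━━━━━━━━━━━━
 ┃█ @ █◎█                         ┃ 
 ┃█ █ █ █                         ┃ 
 ┃█◎ □  █                         ┃ 
 ┃███████                         ┃ 
 ┃Moves: 0  0/2                   ┃ 
 ┃                                ┃ 
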